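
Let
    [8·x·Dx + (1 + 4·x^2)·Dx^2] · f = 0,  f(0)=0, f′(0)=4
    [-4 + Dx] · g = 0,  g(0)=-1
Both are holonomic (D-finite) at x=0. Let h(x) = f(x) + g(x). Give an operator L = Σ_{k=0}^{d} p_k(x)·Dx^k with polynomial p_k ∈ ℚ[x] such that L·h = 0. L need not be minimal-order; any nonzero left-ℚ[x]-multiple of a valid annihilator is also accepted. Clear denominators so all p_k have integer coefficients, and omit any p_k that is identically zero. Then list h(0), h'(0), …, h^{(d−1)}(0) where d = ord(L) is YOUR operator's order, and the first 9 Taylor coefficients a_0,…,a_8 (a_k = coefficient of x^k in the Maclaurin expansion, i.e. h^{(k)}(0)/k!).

L = (8 - 32·x - 96·x^2 - 128·x^3)·Dx + (-6 - 8·x^2 - 64·x^4)·Dx^2 + (1 + 2·x + 8·x^2 + 8·x^3 + 16·x^4)·Dx^3  (order 3).
h: a_k = -1, 0, -8, -16, -32/3, 64/15, -256/45, -1792/45, -512/315, …
ICs: h(0) = -1, h′(0) = 0, h′′(0) = -16.

f: a_k = 0, 4, 0, -16/3, 0, 64/5, 0, -256/7, 0, …
g: a_k = -1, -4, -8, -32/3, -32/3, -128/15, -256/45, -1024/315, -512/315, …
h₀=f+g: left-lcm gives L₀, ord ≤ 3.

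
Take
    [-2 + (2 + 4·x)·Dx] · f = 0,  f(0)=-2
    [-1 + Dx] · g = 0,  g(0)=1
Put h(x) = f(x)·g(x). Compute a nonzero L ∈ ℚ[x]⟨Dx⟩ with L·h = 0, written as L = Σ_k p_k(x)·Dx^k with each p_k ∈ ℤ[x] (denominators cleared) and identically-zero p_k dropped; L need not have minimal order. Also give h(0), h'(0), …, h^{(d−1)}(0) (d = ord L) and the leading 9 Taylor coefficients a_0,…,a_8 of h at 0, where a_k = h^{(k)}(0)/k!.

L = (-2 - 2·x) + (1 + 2·x)·Dx  (order 1).
h: a_k = -2, -4, -2, -4/3, 1/3, -14/15, 61/45, -694/315, 4591/1260, …
ICs: h(0) = -2.

f: a_k = -2, -2, 1, -1, 5/4, -7/4, 21/8, -33/8, 429/64, …
g: a_k = 1, 1, 1/2, 1/6, 1/24, 1/120, 1/720, 1/5040, 1/40320, …
Sym-product of L_f,L_g gives L₀ (≤ ord 1).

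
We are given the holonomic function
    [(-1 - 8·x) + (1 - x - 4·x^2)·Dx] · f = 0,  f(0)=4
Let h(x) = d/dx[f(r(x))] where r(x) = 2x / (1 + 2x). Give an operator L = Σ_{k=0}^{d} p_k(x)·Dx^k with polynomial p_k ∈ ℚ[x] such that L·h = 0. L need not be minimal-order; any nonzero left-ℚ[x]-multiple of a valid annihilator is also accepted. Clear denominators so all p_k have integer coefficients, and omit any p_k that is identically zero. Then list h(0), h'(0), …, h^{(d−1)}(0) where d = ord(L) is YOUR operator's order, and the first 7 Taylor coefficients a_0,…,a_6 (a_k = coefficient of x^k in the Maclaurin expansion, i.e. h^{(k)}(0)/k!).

L = (16 + 96·x + 960·x^2 + 1152·x^3) + (-1 - 22·x - 60·x^2 + 248·x^3 + 576·x^4)·Dx  (order 1).
h: a_k = 8, 128, 0, 4096, -10240, 122880, -516096, …
ICs: h(0) = 8.

f: a_k = 4, 4, 20, 36, 116, 260, 724, …
Change of var in L_f (x↦r) gives L₀.
Derive L from L₀ (diff closure).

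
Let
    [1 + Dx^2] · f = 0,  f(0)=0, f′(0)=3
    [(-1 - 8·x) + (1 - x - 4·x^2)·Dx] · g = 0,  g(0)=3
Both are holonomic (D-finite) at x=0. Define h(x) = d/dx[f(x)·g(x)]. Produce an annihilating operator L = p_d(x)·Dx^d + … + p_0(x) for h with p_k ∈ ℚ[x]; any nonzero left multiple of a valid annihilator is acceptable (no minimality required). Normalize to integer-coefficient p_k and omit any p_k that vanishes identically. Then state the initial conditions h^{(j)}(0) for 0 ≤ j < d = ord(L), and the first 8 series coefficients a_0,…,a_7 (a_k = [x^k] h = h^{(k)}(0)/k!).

f: a_k = 0, 3, 0, -1/2, 0, 1/40, 0, -1/1680, …
g: a_k = 3, 3, 15, 27, 87, 195, 543, 1323, …
Product ⇒ symmetric product L₀, ord ≤ 2.
h=h₀': d/dx-closure on L₀ ⇒ L.
L = (159 - 2·x - 7·x^2 + 8·x^3 + 16·x^4) + (22 + 178·x + 24·x^2 + 64·x^3)·Dx + (-7 + 6·x + 25·x^2 + 8·x^3 + 16·x^4)·Dx^2  (order 2).
h: a_k = 9, 18, 261/2, 318, 10143/8, 68589/20, 888089/80, 2168417/70, …
ICs: h(0) = 9, h′(0) = 18.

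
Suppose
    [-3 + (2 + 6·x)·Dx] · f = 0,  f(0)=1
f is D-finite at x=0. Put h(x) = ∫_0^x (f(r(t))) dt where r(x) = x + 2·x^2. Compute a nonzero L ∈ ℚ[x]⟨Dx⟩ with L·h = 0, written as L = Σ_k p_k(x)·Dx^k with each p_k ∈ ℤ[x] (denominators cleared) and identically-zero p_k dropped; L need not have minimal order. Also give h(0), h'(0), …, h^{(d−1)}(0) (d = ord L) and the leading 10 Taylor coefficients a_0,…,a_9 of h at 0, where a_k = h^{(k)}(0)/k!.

f: a_k = 1, 3/2, -9/8, 27/16, -405/128, 1701/256, -15309/1024, 72171/2048, -2814669/32768, 14073345/65536, …
f∘r: x↦r, Dx↦Dx/r' in L_f ⇒ L₀.
h=∫h₀ ⇒ L = L₀·Dx.
L = (-3 - 12·x)·Dx + (2 + 6·x + 12·x^2)·Dx^2  (order 2).
h: a_k = 0, 1, 3/4, 5/8, -45/64, 63/128, 135/512, -11205/7168, 41715/16384, -31365/32768, …
ICs: h(0) = 0, h′(0) = 1.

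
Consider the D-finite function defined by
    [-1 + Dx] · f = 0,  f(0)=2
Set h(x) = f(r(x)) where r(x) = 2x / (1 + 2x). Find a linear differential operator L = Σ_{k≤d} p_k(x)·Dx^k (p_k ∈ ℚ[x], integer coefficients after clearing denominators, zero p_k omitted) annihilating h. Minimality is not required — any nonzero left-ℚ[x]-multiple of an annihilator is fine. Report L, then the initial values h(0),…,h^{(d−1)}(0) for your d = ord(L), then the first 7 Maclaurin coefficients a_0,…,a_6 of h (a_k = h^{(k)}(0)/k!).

f: a_k = 2, 2, 1, 1/3, 1/12, 1/60, 1/360, …
f∘r: x↦r, Dx↦Dx/r' in L_f ⇒ L₀.
L = -2 + (1 + 4·x + 4·x^2)·Dx  (order 1).
h: a_k = 2, 4, -4, 8/3, 4/3, -152/15, 1208/45, …
ICs: h(0) = 2.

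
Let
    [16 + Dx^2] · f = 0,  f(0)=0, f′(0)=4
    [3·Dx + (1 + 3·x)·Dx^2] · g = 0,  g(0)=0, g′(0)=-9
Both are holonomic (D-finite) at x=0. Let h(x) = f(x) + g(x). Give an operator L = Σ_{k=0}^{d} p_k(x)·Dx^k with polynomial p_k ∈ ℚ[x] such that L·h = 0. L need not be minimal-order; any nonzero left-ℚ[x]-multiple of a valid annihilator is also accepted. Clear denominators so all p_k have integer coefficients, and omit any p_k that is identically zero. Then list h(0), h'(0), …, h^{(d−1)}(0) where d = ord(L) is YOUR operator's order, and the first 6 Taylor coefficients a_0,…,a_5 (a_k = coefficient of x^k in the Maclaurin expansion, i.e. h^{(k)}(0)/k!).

L = (1680 + 2304·x + 3456·x^2)·Dx + (272 + 1584·x + 3456·x^2 + 3456·x^3)·Dx^2 + (105 + 144·x + 216·x^2)·Dx^3 + (17 + 99·x + 216·x^2 + 216·x^3)·Dx^4  (order 4).
h: a_k = 0, -5, 27/2, -113/3, 243/4, -2059/15, …
ICs: h(0) = 0, h′(0) = -5, h′′(0) = 27, h′′′(0) = -226.

f: a_k = 0, 4, 0, -32/3, 0, 128/15, …
g: a_k = 0, -9, 27/2, -27, 243/4, -729/5, …
Weyl lclm of L_f,L_g ⇒ L₀ (ord ≤ 4).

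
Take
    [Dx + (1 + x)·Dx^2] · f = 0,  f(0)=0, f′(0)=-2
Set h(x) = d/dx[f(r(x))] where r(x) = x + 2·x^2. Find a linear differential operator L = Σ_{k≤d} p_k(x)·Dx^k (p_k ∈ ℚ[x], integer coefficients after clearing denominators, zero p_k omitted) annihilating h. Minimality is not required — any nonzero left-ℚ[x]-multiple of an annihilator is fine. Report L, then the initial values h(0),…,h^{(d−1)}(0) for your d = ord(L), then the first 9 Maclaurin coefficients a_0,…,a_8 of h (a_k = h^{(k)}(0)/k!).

L = (-3 + 4·x + 8·x^2) + (1 + 5·x + 6·x^2 + 8·x^3)·Dx  (order 1).
h: a_k = -2, -6, 10, 2, -22, 18, 26, -62, 10, …
ICs: h(0) = -2.

f: a_k = 0, -2, 1, -2/3, 1/2, -2/5, 1/3, -2/7, 1/4, …
L₀ from L_f via x↦r, Dx↦r'^{-1}Dx.
Differentiate: ansatz ord ≤ ord L₀ ⇒ L.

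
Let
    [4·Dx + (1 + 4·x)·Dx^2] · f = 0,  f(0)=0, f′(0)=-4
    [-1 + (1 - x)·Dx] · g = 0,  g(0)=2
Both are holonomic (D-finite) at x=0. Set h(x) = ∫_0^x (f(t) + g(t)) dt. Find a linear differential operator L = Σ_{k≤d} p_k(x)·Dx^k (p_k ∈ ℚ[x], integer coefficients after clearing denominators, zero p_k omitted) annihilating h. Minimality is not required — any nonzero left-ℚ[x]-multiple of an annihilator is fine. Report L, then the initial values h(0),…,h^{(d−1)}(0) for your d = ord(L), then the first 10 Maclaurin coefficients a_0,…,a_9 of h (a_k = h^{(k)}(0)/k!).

f: a_k = 0, -4, 8, -64/3, 64, -1024/5, 2048/3, -16384/7, 8192, -262144/9, …
g: a_k = 2, 2, 2, 2, 2, 2, 2, 2, 2, 2, …
f+g: L₀ = lclm(L_f,L_g), ord ≤ 2+1.
h=∫₀ˣh₀: take L = L₀·Dx.
L = (-44 - 16·x)·Dx^2 + (13 - 56·x - 32·x^2)·Dx^3 + (3 + 11·x - 6·x^2 - 8·x^3)·Dx^4  (order 4).
h: a_k = 0, 2, -1, 10/3, -29/6, 66/5, -169/5, 2054/21, -8185/28, 8194/9, …
ICs: h(0) = 0, h′(0) = 2, h′′(0) = -2, h′′′(0) = 20.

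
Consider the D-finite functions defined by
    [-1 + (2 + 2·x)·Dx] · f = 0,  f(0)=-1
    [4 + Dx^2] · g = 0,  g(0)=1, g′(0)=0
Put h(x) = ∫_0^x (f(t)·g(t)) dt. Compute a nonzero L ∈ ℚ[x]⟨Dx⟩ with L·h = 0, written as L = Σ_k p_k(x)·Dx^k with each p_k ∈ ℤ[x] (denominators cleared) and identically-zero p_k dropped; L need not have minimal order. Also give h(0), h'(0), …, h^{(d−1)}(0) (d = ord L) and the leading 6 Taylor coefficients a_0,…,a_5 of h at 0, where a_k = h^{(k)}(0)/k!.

f: a_k = -1, -1/2, 1/8, -1/16, 5/128, -7/256, …
g: a_k = 1, 0, -2, 0, 2/3, 0, …
Product ⇒ symmetric product L₀, ord ≤ 2.
Integrate: L := L₀·Dx.
L = (19 + 32·x + 16·x^2)·Dx + (-4 - 4·x)·Dx^2 + (4 + 8·x + 4·x^2)·Dx^3  (order 3).
h: a_k = 0, -1, -1/4, 17/24, 15/64, -337/1920, …
ICs: h(0) = 0, h′(0) = -1, h′′(0) = -1/2.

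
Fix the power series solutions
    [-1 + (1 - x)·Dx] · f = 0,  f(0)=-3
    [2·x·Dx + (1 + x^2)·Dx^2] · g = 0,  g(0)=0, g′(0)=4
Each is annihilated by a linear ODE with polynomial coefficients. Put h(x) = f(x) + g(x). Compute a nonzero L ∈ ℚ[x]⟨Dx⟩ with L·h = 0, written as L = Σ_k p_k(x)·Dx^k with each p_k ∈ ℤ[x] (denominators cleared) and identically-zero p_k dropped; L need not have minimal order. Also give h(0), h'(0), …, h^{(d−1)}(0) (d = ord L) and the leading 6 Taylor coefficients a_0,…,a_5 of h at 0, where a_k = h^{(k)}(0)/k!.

L = (-2 + 8·x + 6·x^2)·Dx + (4 - 2·x + 4·x^2 + 6·x^3)·Dx^2 + (-1 + x^4)·Dx^3  (order 3).
h: a_k = -3, 1, -3, -13/3, -3, -11/5, …
ICs: h(0) = -3, h′(0) = 1, h′′(0) = -6.

f: a_k = -3, -3, -3, -3, -3, -3, …
g: a_k = 0, 4, 0, -4/3, 0, 4/5, …
Weyl lclm of L_f,L_g ⇒ L₀ (ord ≤ 3).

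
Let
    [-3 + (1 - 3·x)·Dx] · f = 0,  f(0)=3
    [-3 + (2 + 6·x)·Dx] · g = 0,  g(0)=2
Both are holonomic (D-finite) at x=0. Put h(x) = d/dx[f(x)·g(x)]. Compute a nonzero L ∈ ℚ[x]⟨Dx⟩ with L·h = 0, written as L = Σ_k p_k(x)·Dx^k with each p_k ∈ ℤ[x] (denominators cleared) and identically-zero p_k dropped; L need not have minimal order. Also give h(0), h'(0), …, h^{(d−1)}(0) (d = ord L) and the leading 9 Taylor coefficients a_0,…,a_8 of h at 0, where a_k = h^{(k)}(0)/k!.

L = (11 + 54·x + 27·x^2) + (-2 - 2·x + 18·x^2 + 18·x^3)·Dx  (order 1).
h: a_k = 27, 297/2, 5589/8, 43497/16, 1330425/128, 9441279/256, 133693497/1024, 908311401/2048, 49428795969/32768, …
ICs: h(0) = 27.

f: a_k = 3, 9, 27, 81, 243, 729, 2187, 6561, 19683, …
g: a_k = 2, 3, -9/4, 27/8, -405/64, 1701/128, -15309/512, 72171/1024, -2814669/16384, …
h₀=f·g: eliminate ⇒ L₀, order ≤ 1·1.
h₀' ⇒ L via d/dx closure of L₀.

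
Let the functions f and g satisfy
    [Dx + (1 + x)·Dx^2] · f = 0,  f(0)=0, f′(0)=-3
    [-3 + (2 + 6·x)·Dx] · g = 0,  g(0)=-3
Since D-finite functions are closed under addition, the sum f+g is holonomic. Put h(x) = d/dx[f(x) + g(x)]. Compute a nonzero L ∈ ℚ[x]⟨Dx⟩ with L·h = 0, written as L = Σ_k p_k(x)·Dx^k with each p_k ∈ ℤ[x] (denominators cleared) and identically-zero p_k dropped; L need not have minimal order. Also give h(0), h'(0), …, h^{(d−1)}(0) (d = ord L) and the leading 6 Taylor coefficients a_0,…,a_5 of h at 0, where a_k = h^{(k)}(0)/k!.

L = (-15 + 9·x) + (-19 - 6·x + 45·x^2)·Dx + (-2 - 2·x + 18·x^2 + 18·x^3)·Dx^2  (order 2).
h: a_k = -15/2, 39/4, -291/16, 1311/32, -26283/256, 139317/512, …
ICs: h(0) = -15/2, h′(0) = 39/4.

f: a_k = 0, -3, 3/2, -1, 3/4, -3/5, …
g: a_k = -3, -9/2, 27/8, -81/16, 1215/128, -5103/256, …
h₀=f+g: left-lcm gives L₀, ord ≤ 3.
Differentiate: ansatz ord ≤ ord L₀ ⇒ L.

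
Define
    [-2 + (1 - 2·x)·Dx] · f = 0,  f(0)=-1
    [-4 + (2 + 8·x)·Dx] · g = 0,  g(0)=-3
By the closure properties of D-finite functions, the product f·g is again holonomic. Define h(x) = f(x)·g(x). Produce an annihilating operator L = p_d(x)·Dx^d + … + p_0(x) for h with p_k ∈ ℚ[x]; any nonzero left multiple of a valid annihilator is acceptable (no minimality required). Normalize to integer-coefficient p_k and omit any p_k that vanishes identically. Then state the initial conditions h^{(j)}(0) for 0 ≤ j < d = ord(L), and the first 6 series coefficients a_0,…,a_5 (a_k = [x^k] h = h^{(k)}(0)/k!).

L = (4 + 4·x) + (-1 - 2·x + 8·x^2)·Dx  (order 1).
h: a_k = 3, 12, 18, 48, 66, 216, …
ICs: h(0) = 3.

f: a_k = -1, -2, -4, -8, -16, -32, …
g: a_k = -3, -6, 6, -12, 30, -84, …
h₀=f·g: eliminate ⇒ L₀, order ≤ 1·1.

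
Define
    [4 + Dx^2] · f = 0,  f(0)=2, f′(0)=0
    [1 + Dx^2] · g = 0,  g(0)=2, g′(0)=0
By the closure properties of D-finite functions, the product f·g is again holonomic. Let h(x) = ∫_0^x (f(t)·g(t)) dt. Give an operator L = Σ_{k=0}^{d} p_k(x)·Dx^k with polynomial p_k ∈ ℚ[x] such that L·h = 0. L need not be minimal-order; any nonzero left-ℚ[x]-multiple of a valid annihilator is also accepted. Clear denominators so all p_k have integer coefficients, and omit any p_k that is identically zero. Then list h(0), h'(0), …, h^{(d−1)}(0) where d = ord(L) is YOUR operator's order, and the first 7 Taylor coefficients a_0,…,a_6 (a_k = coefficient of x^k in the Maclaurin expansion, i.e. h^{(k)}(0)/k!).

L = 9·Dx + 10·Dx^3 + Dx^5  (order 5).
h: a_k = 0, 4, 0, -10/3, 0, 41/30, 0, …
ICs: h(0) = 0, h′(0) = 4, h′′(0) = 0, h′′′(0) = -20, h′′′′(0) = 0.

f: a_k = 2, 0, -4, 0, 4/3, 0, -8/45, …
g: a_k = 2, 0, -1, 0, 1/12, 0, -1/360, …
f·g: L₀ = L_f ⊗_s L_g, ord ≤ 2·2.
Integrate: L := L₀·Dx.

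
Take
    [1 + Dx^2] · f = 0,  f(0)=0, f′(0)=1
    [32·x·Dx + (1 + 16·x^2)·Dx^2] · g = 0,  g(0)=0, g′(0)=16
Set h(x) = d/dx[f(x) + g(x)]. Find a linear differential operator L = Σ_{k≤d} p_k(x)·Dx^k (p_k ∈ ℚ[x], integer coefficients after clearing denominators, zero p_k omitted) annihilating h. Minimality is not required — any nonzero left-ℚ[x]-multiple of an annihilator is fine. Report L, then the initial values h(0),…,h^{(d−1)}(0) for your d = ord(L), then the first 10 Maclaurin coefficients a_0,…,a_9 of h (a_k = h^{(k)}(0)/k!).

L = (-6112·x + 99328·x^3 + 8192·x^5) + (-31 + 1072·x^2 + 25344·x^4 + 4096·x^6)·Dx + (-6112·x + 99328·x^3 + 8192·x^5)·Dx^2 + (-31 + 1072·x^2 + 25344·x^4 + 4096·x^6)·Dx^3  (order 3).
h: a_k = 17, 0, -513/2, 0, 98305/24, 0, -47185921/720, 0, 42278584321/40320, 0, …
ICs: h(0) = 17, h′(0) = 0, h′′(0) = -513.

f: a_k = 0, 1, 0, -1/6, 0, 1/120, 0, -1/5040, 0, 1/362880, …
g: a_k = 0, 16, 0, -256/3, 0, 4096/5, 0, -65536/7, 0, 1048576/9, …
h₀=f+g: left-lcm gives L₀, ord ≤ 4.
h=h₀': d/dx-closure on L₀ ⇒ L.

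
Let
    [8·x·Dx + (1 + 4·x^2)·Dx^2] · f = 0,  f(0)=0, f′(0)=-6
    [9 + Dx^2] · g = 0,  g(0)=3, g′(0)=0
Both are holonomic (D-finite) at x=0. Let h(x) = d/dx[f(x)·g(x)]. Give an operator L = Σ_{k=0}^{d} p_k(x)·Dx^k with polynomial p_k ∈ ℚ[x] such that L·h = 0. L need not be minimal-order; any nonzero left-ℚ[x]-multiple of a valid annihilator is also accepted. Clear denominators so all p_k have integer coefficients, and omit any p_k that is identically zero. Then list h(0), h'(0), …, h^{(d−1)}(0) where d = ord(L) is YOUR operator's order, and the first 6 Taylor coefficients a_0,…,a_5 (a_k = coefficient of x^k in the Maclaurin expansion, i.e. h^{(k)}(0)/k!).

L = (134325 + 1685016·x^2 + 9665136·x^4 + 17604864·x^6 + 22954752·x^8 + 28366848·x^10 + 26873856·x^12) + (77328·x + 1187136·x^3 + 5460480·x^5 + 10782720·x^7 + 14929920·x^9 + 11943936·x^11)·Dx + (17850 + 242160·x^2 + 1468896·x^4 + 3414528·x^6 + 5764608·x^8 + 7630848·x^10 + 5971968·x^12)·Dx^2 + (8592·x + 131904·x^3 + 606720·x^5 + 1198080·x^7 + 1658880·x^9 + 1327104·x^11)·Dx^3 + (325 + 6104·x^2 + 43888·x^4 + 162048·x^6 + 357120·x^8 + 497664·x^10 + 331776·x^12)·Dx^4  (order 4).
h: a_k = -18, 0, 315, 0, -4527/4, 0, …
ICs: h(0) = -18, h′(0) = 0, h′′(0) = 630, h′′′(0) = 0.

f: a_k = 0, -6, 0, 8, 0, -96/5, …
g: a_k = 3, 0, -27/2, 0, 81/8, 0, …
Product ⇒ symmetric product L₀, ord ≤ 4.
Differentiate: ansatz ord ≤ ord L₀ ⇒ L.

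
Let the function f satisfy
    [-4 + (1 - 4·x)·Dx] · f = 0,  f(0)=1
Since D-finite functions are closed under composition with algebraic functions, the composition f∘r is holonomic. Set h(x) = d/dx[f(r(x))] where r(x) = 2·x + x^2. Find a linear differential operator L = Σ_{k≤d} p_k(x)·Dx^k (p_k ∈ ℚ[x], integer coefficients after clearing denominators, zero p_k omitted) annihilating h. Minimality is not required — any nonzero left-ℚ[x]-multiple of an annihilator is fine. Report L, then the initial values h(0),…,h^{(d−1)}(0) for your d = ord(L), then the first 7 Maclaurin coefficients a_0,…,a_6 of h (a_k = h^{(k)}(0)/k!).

f: a_k = 1, 4, 16, 64, 256, 1024, 4096, …
f∘r: x↦r, Dx↦Dx/r' in L_f ⇒ L₀.
h=h₀': d/dx-closure on L₀ ⇒ L.
L = (17 + 24·x + 12·x^2) + (-1 + 7·x + 12·x^2 + 4·x^3)·Dx  (order 1).
h: a_k = 8, 136, 1728, 19520, 206720, 2101632, 20772864, …
ICs: h(0) = 8.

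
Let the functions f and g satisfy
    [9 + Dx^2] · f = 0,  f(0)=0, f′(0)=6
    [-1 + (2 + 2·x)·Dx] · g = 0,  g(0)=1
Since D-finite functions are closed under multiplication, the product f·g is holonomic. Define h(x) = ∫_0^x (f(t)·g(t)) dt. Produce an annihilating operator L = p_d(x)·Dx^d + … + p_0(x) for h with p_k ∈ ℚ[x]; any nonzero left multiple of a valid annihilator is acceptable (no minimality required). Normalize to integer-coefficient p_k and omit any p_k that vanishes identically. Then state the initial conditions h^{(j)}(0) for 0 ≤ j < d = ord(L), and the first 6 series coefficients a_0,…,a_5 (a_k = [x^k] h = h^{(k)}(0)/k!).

L = (39 + 72·x + 36·x^2)·Dx + (-4 - 4·x)·Dx^2 + (4 + 8·x + 4·x^2)·Dx^3  (order 3).
h: a_k = 0, 0, 3, 1, -39/16, -33/40, …
ICs: h(0) = 0, h′(0) = 0, h′′(0) = 6.

f: a_k = 0, 6, 0, -9, 0, 81/20, …
g: a_k = 1, 1/2, -1/8, 1/16, -5/128, 7/256, …
L₀ := L_f ⊗_s L_g (sym. prod.), ord ≤ 2.
h=∫h₀ ⇒ L = L₀·Dx.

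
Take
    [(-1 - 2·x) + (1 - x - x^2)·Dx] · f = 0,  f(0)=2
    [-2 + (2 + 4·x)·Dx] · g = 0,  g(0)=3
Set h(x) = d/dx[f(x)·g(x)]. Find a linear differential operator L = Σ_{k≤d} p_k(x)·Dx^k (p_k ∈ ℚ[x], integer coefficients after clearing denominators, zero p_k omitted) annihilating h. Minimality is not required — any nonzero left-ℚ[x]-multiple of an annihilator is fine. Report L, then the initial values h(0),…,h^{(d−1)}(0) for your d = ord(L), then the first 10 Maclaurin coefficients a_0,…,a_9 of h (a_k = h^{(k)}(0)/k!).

f: a_k = 2, 2, 4, 6, 10, 16, 26, 42, 68, 110, …
g: a_k = 3, 3, -3/2, 3/2, -15/8, 21/8, -63/16, 99/16, -1287/128, 2145/128, …
Sym-product of L_f,L_g gives L₀ (≤ ord 1).
Derive L from L₀ (diff closure).
L = (5 + 30·x + 45·x^2 + 30·x^3 + 15·x^4) + (-2 - 5·x + 10·x^3 + 15·x^4 + 6·x^5)·Dx  (order 1).
h: a_k = 12, 30, 90, 165, 765/2, 2637/4, 5565/4, 18465/8, 149985/32, 481485/64, …
ICs: h(0) = 12.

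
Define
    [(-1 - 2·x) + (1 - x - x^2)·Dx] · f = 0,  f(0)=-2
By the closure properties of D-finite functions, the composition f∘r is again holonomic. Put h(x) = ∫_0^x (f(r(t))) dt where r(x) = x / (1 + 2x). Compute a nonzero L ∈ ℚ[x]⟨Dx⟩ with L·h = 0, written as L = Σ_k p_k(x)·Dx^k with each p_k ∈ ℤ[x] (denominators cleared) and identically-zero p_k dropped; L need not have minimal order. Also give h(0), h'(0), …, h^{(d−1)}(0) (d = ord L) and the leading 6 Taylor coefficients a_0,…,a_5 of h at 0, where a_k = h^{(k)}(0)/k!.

f: a_k = -2, -2, -4, -6, -10, -16, …
Substitute x→r, Dx→(1/r')Dx; clear ⇒ L₀.
h=∫h₀ ⇒ L = L₀·Dx.
L = (-1 - 4·x)·Dx + (1 + 5·x + 7·x^2 + 2·x^3)·Dx^2  (order 2).
h: a_k = 0, -2, -1, 0, 1/2, -6/5, …
ICs: h(0) = 0, h′(0) = -2.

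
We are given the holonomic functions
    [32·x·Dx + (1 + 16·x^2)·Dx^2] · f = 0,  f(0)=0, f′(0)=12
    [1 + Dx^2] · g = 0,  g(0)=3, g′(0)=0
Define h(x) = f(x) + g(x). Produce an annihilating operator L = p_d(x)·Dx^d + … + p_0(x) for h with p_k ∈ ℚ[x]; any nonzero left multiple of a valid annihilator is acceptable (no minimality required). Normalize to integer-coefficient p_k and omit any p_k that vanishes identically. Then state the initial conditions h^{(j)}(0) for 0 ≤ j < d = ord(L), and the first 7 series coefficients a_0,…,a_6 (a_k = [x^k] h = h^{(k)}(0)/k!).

f: a_k = 0, 12, 0, -64, 0, 3072/5, 0, …
g: a_k = 3, 0, -3/2, 0, 1/8, 0, -1/240, …
Sum ⇒ L₀ = lclm(L_f,L_g) in ℚ(x)⟨Dx⟩.
L = (-6112·x + 99328·x^3 + 8192·x^5)·Dx + (-31 + 1072·x^2 + 25344·x^4 + 4096·x^6)·Dx^2 + (-6112·x + 99328·x^3 + 8192·x^5)·Dx^3 + (-31 + 1072·x^2 + 25344·x^4 + 4096·x^6)·Dx^4  (order 4).
h: a_k = 3, 12, -3/2, -64, 1/8, 3072/5, -1/240, …
ICs: h(0) = 3, h′(0) = 12, h′′(0) = -3, h′′′(0) = -384.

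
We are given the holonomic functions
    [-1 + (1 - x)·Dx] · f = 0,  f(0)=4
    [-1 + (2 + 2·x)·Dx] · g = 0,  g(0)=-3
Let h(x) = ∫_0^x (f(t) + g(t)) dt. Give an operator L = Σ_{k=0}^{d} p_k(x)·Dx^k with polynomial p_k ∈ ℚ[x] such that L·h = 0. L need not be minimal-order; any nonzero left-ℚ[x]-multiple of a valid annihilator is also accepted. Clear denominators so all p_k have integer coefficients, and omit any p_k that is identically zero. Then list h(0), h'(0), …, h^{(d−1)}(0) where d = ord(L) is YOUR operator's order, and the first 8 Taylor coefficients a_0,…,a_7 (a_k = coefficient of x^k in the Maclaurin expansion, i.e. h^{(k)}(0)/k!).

f: a_k = 4, 4, 4, 4, 4, 4, 4, 4, …
g: a_k = -3, -3/2, 3/8, -3/16, 15/128, -21/256, 63/1024, -99/2048, …
L₀ := lclm(L_f,L_g); ord L₀ ≤ 1+1.
Integrate: L := L₀·Dx.
L = (-5 - 3·x)·Dx + (9 + 14·x + 9·x^2)·Dx^2 + (-2 - 6·x + 2·x^2 + 6·x^3)·Dx^3  (order 3).
h: a_k = 0, 1, 5/4, 35/24, 61/64, 527/640, 1003/1536, 4159/7168, …
ICs: h(0) = 0, h′(0) = 1, h′′(0) = 5/2.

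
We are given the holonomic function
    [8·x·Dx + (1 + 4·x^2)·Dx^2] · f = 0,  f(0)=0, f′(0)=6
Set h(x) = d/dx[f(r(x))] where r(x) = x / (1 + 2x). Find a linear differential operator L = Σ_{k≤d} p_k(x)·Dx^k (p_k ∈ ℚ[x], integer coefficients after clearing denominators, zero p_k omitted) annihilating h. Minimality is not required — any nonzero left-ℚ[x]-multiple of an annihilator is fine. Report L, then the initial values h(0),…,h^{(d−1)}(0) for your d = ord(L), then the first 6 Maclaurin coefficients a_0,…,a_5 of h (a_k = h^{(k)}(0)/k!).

f: a_k = 0, 6, 0, -8, 0, 96/5, …
Substitute x→r, Dx→(1/r')Dx; clear ⇒ L₀.
Derive L from L₀ (diff closure).
L = (4 + 16·x) + (1 + 4·x + 8·x^2)·Dx  (order 1).
h: a_k = 6, -24, 48, 0, -384, 1536, …
ICs: h(0) = 6.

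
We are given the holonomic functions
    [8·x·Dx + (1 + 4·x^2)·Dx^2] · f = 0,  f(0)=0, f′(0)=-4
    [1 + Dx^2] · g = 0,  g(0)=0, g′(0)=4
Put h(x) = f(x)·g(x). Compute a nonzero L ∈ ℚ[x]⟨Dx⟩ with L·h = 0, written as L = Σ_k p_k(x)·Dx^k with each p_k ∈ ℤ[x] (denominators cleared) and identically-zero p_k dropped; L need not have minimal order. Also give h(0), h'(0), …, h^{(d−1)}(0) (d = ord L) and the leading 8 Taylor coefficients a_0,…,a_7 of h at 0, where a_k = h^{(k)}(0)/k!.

f: a_k = 0, -4, 0, 16/3, 0, -64/5, 0, 256/7, …
g: a_k = 0, 4, 0, -2/3, 0, 1/30, 0, -1/1260, …
L₀ := L_f ⊗_s L_g (sym. prod.), ord ≤ 4.
L = (85 + 944·x^2 + 416·x^4 + 256·x^6 + 256·x^8) + (144·x + 704·x^3 + 768·x^5 + 1024·x^7)·Dx + (90 + 992·x^2 + 576·x^4 + 512·x^6 + 512·x^8)·Dx^2 + (144·x + 704·x^3 + 768·x^5 + 1024·x^7)·Dx^3 + (5 + 48·x^2 + 160·x^4 + 256·x^6 + 256·x^8)·Dx^4  (order 4).
h: a_k = 0, 0, -16, 0, 24, 0, -494/9, 0, …
ICs: h(0) = 0, h′(0) = 0, h′′(0) = -32, h′′′(0) = 0.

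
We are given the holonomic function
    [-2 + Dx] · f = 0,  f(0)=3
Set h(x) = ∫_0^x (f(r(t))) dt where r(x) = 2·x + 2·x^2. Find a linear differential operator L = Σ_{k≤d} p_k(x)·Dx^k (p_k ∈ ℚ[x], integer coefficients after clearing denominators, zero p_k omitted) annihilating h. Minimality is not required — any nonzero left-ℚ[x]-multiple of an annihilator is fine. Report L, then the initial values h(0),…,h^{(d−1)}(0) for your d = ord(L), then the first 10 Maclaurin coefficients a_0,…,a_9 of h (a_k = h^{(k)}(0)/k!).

f: a_k = 3, 6, 6, 4, 2, 4/5, 4/15, 8/105, 2/105, 4/945, …
Substitute x→r, Dx→(1/r')Dx; clear ⇒ L₀.
∫: right-multiply L₀ by Dx.
L = (-4 - 8·x)·Dx + Dx^2  (order 2).
h: a_k = 0, 3, 6, 12, 20, 152/5, 208/5, 5536/105, 6512/105, 480/7, …
ICs: h(0) = 0, h′(0) = 3.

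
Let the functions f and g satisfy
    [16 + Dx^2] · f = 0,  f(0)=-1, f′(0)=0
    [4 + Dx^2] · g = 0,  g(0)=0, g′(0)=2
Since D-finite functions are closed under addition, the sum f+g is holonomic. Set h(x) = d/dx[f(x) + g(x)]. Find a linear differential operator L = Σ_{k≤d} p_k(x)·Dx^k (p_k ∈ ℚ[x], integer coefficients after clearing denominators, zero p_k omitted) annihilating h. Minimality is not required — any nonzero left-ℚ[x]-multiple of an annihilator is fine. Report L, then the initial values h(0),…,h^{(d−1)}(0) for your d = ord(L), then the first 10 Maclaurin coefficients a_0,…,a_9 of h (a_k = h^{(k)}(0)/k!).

L = 64 + 20·Dx^2 + Dx^4  (order 4).
h: a_k = 2, 16, -4, -128/3, 4/3, 512/15, -8/45, -4096/315, 4/315, 8192/2835, …
ICs: h(0) = 2, h′(0) = 16, h′′(0) = -8, h′′′(0) = -256.

f: a_k = -1, 0, 8, 0, -32/3, 0, 256/45, 0, -512/315, 0, …
g: a_k = 0, 2, 0, -4/3, 0, 4/15, 0, -8/315, 0, 4/2835, …
Sum ⇒ L₀ = lclm(L_f,L_g) in ℚ(x)⟨Dx⟩.
h₀' ⇒ L via d/dx closure of L₀.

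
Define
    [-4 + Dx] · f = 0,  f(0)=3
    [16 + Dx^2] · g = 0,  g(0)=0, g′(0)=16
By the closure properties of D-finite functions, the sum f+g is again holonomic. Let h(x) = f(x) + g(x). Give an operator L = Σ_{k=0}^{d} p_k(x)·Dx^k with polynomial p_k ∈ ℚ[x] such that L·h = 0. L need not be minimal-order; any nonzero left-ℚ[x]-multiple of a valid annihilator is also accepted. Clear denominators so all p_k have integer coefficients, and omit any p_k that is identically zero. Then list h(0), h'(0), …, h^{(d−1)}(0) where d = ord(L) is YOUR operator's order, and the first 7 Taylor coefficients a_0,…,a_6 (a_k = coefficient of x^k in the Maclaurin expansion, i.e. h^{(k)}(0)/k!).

L = -64 + 16·Dx - 4·Dx^2 + Dx^3  (order 3).
h: a_k = 3, 28, 24, -32/3, 32, 896/15, 256/15, …
ICs: h(0) = 3, h′(0) = 28, h′′(0) = 48.

f: a_k = 3, 12, 24, 32, 32, 128/5, 256/15, …
g: a_k = 0, 16, 0, -128/3, 0, 512/15, 0, …
L₀ := lclm(L_f,L_g); ord L₀ ≤ 1+2.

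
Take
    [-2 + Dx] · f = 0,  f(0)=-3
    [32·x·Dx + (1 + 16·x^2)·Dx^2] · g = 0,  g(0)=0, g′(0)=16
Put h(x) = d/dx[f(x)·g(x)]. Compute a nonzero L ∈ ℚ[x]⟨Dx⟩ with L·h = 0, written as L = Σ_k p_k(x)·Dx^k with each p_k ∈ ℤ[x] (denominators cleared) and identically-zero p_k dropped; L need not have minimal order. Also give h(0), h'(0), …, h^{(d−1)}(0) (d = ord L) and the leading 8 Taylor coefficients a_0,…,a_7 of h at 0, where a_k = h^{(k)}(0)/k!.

f: a_k = -3, -6, -6, -4, -2, -4/5, -4/15, -8/105, …
g: a_k = 0, 16, 0, -256/3, 0, 4096/5, 0, -65536/7, …
f·g: L₀ = L_f ⊗_s L_g, ord ≤ 1·2.
h₀' ⇒ L via d/dx closure of L₀.
L = (-28 - 128·x + 1664·x^2 - 2048·x^3 + 1024·x^4) + (12 + 96·x - 896·x^2 + 1536·x^3 - 1024·x^4)·Dx + (1 - 16·x + 32·x^2 - 256·x^3 + 256·x^4)·Dx^2  (order 2).
h: a_k = -48, -192, 480, 1792, -9888, -27520, 816832/5, 44489728/105, …
ICs: h(0) = -48, h′(0) = -192.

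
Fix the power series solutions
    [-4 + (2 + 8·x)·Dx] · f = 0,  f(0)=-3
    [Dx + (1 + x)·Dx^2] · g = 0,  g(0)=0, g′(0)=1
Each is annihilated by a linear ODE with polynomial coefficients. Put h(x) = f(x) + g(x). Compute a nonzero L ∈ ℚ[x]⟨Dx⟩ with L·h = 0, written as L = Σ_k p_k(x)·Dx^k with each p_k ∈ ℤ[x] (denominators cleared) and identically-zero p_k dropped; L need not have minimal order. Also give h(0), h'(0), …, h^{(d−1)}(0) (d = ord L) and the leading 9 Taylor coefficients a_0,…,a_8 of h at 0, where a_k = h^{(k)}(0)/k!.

f: a_k = -3, -6, 6, -12, 30, -84, 252, -792, 2574, …
g: a_k = 0, 1, -1/2, 1/3, -1/4, 1/5, -1/6, 1/7, -1/8, …
h₀=f+g: left-lcm gives L₀, ord ≤ 3.
L = (-8 + 4·x)·Dx + (-10 - 8·x + 20·x^2)·Dx^2 + (-1 - 3·x + 6·x^2 + 8·x^3)·Dx^3  (order 3).
h: a_k = -3, -5, 11/2, -35/3, 119/4, -419/5, 1511/6, -5543/7, 20591/8, …
ICs: h(0) = -3, h′(0) = -5, h′′(0) = 11.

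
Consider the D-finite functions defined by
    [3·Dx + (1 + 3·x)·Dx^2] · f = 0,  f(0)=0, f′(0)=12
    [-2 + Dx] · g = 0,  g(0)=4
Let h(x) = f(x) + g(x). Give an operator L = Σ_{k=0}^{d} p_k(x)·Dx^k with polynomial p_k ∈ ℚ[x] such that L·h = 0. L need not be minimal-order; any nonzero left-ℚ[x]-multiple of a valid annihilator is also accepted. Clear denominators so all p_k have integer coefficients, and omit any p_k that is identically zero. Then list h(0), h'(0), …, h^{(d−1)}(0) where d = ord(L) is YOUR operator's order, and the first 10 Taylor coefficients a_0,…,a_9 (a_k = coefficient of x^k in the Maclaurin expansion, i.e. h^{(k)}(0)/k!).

L = (-48 - 36·x)·Dx + (14 - 24·x - 36·x^2)·Dx^2 + (5 + 21·x + 18·x^2)·Dx^3  (order 3).
h: a_k = 4, 20, -10, 124/3, -235/3, 2932/15, -21854/45, 393692/315, -2066699/630, 24800596/2835, …
ICs: h(0) = 4, h′(0) = 20, h′′(0) = -20.

f: a_k = 0, 12, -18, 36, -81, 972/5, -486, 8748/7, -6561/2, 8748, …
g: a_k = 4, 8, 8, 16/3, 8/3, 16/15, 16/45, 32/315, 8/315, 16/2835, …
Sum ⇒ L₀ = lclm(L_f,L_g) in ℚ(x)⟨Dx⟩.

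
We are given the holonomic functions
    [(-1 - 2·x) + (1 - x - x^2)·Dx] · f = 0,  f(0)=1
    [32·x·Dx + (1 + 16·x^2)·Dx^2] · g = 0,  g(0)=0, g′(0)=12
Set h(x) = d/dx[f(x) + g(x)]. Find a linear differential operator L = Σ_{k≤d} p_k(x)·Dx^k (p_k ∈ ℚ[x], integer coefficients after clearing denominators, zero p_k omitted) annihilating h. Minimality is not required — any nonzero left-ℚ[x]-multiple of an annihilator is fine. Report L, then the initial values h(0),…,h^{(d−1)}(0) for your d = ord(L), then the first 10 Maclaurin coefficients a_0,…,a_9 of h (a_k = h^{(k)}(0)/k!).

L = (-64 + 256·x + 3904·x^2 + 6912·x^3 + 9696·x^4 + 1536·x^6) + (25 + 24·x - 542·x^2 + 780·x^3 + 6800·x^4 + 6560·x^5 + 768·x^6 + 1536·x^7)·Dx + (-2 - 17·x - 62·x^2 - 202·x^3 - 445·x^4 + 1136·x^5 + 576·x^6 + 256·x^7 + 256·x^8)·Dx^2  (order 2).
h: a_k = 13, 4, -183, 20, 3112, 78, -49005, 272, 786927, 890, …
ICs: h(0) = 13, h′(0) = 4.

f: a_k = 1, 1, 2, 3, 5, 8, 13, 21, 34, 55, …
g: a_k = 0, 12, 0, -64, 0, 3072/5, 0, -49152/7, 0, 262144/3, …
f+g: L₀ = lclm(L_f,L_g), ord ≤ 1+2.
Differentiate: ansatz ord ≤ ord L₀ ⇒ L.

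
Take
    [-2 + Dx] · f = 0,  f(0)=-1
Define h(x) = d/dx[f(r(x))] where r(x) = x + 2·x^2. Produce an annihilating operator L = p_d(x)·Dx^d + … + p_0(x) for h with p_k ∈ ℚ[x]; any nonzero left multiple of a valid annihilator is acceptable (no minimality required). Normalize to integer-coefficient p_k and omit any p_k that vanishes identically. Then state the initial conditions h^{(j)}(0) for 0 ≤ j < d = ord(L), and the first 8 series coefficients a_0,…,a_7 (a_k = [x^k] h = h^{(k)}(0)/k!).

f: a_k = -1, -2, -2, -4/3, -2/3, -4/15, -4/45, -8/315, …
f∘r: x↦r, Dx↦Dx/r' in L_f ⇒ L₀.
h=h₀': d/dx-closure on L₀ ⇒ L.
L = (6 + 16·x + 32·x^2) + (-1 - 4·x)·Dx  (order 1).
h: a_k = -2, -12, -28, -200/3, -108, -2648/15, -10424/45, -31664/105, …
ICs: h(0) = -2.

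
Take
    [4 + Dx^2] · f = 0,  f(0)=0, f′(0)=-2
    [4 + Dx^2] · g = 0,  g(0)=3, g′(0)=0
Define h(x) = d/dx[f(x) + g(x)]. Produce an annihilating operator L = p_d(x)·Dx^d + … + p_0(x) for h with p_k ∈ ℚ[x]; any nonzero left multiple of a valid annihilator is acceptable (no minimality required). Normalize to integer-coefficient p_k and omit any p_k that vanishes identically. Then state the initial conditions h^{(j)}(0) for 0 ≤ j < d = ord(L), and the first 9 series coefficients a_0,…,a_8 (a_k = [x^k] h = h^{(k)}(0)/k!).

L = 4 + Dx^2  (order 2).
h: a_k = -2, -12, 4, 8, -4/3, -8/5, 8/45, 16/105, -4/315, …
ICs: h(0) = -2, h′(0) = -12.

f: a_k = 0, -2, 0, 4/3, 0, -4/15, 0, 8/315, 0, …
g: a_k = 3, 0, -6, 0, 2, 0, -4/15, 0, 2/105, …
f+g: L₀ = lclm(L_f,L_g), ord ≤ 2+2.
h=h₀': d/dx-closure on L₀ ⇒ L.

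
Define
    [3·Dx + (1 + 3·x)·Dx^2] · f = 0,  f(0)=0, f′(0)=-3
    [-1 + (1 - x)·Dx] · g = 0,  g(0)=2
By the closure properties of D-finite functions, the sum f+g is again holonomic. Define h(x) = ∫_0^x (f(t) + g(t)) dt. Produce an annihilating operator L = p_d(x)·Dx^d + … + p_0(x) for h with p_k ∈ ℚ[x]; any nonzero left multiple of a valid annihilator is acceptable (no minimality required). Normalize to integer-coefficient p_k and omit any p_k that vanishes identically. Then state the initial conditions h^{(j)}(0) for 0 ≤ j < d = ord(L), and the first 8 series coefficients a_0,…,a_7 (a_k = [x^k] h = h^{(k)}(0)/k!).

L = (-54 - 18·x)·Dx^2 + (12 - 72·x - 36·x^2)·Dx^3 + (5 + 13·x - 9·x^2 - 9·x^3)·Dx^4  (order 4).
h: a_k = 0, 2, -1/2, 13/6, -7/4, 89/20, -233/30, 247/14, …
ICs: h(0) = 0, h′(0) = 2, h′′(0) = -1, h′′′(0) = 13.

f: a_k = 0, -3, 9/2, -9, 81/4, -243/5, 243/2, -2187/7, …
g: a_k = 2, 2, 2, 2, 2, 2, 2, 2, …
L₀ := lclm(L_f,L_g); ord L₀ ≤ 2+1.
∫: right-multiply L₀ by Dx.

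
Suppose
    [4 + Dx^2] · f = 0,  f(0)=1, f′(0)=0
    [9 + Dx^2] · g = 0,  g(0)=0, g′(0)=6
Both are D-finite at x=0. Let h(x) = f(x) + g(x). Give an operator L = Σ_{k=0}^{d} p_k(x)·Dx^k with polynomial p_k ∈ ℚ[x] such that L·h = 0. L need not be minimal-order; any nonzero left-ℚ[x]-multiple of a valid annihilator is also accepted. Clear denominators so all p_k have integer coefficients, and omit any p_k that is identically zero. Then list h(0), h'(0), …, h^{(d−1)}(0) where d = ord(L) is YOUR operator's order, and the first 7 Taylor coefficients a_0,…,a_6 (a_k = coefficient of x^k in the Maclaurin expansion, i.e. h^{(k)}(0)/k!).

L = 36 + 13·Dx^2 + Dx^4  (order 4).
h: a_k = 1, 6, -2, -9, 2/3, 81/20, -4/45, …
ICs: h(0) = 1, h′(0) = 6, h′′(0) = -4, h′′′(0) = -54.

f: a_k = 1, 0, -2, 0, 2/3, 0, -4/45, …
g: a_k = 0, 6, 0, -9, 0, 81/20, 0, …
Weyl lclm of L_f,L_g ⇒ L₀ (ord ≤ 4).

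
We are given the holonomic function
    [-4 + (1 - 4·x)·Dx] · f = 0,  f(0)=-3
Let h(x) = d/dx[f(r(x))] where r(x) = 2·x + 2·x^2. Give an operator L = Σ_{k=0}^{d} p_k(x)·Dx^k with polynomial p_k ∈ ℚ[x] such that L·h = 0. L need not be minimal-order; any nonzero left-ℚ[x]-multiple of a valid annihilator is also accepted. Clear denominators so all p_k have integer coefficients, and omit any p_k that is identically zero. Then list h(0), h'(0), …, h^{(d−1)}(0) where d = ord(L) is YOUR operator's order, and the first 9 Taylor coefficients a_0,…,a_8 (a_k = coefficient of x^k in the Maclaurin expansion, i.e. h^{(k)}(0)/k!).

f: a_k = -3, -12, -48, -192, -768, -3072, -12288, -49152, -196608, …
h₀=f(r): pull back L_f along r ⇒ L₀.
Differentiate: ansatz ord ≤ ord L₀ ⇒ L.
L = (18 + 48·x + 48·x^2) + (-1 + 6·x + 24·x^2 + 16·x^3)·Dx  (order 1).
h: a_k = -24, -432, -5760, -68352, -760320, -8119296, -84295680, -857309184, -8582823936, …
ICs: h(0) = -24.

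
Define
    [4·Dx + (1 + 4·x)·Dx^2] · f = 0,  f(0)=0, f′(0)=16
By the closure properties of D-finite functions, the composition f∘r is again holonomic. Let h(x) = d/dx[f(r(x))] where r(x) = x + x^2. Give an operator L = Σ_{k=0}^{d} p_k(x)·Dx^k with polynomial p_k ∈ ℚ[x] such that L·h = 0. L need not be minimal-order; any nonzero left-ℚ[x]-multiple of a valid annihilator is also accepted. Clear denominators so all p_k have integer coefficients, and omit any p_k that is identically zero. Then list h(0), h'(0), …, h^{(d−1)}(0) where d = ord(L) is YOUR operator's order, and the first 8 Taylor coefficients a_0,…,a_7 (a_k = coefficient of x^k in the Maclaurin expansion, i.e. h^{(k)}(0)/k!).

L = 2 + (1 + 2·x)·Dx  (order 1).
h: a_k = 16, -32, 64, -128, 256, -512, 1024, -2048, …
ICs: h(0) = 16.

f: a_k = 0, 16, -32, 256/3, -256, 4096/5, -8192/3, 65536/7, …
Substitute x→r, Dx→(1/r')Dx; clear ⇒ L₀.
h=h₀': d/dx-closure on L₀ ⇒ L.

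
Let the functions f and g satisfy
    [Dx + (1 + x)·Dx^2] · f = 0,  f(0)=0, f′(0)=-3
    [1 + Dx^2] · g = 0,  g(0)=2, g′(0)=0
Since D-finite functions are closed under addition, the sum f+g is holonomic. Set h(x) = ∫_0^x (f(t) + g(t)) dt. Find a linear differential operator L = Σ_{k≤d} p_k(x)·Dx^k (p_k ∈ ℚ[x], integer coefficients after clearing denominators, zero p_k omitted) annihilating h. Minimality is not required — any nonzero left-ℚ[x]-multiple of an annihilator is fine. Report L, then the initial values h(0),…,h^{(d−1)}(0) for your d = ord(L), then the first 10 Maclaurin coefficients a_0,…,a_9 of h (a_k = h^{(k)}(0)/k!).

L = (7 + 2·x + x^2)·Dx^2 + (3 + 5·x + 3·x^2 + x^3)·Dx^3 + (7 + 2·x + x^2)·Dx^4 + (3 + 5·x + 3·x^2 + x^3)·Dx^5  (order 5).
h: a_k = 0, 2, -3/2, 1/6, -1/4, 1/6, -1/10, 179/2520, -3/56, 7561/181440, …
ICs: h(0) = 0, h′(0) = 2, h′′(0) = -3, h′′′(0) = 1, h′′′′(0) = -6.

f: a_k = 0, -3, 3/2, -1, 3/4, -3/5, 1/2, -3/7, 3/8, -1/3, …
g: a_k = 2, 0, -1, 0, 1/12, 0, -1/360, 0, 1/20160, 0, …
Sum ⇒ L₀ = lclm(L_f,L_g) in ℚ(x)⟨Dx⟩.
h=∫h₀ ⇒ L = L₀·Dx.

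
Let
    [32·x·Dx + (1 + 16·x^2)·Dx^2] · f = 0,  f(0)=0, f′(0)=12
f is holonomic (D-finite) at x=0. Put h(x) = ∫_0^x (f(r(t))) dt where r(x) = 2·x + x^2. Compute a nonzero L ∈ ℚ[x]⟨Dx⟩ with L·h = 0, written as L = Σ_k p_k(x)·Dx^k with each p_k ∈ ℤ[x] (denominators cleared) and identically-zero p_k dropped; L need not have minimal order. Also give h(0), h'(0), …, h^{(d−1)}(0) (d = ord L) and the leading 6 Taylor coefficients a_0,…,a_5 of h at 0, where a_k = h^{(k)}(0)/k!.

L = (-1 + 128·x + 256·x^2 + 192·x^3 + 48·x^4)·Dx^2 + (1 + x + 64·x^2 + 128·x^3 + 80·x^4 + 16·x^5)·Dx^3  (order 3).
h: a_k = 0, 0, 12, 4, -128, -768/5, …
ICs: h(0) = 0, h′(0) = 0, h′′(0) = 24.

f: a_k = 0, 12, 0, -64, 0, 3072/5, …
L₀ from L_f via x↦r, Dx↦r'^{-1}Dx.
h=∫₀ˣh₀: take L = L₀·Dx.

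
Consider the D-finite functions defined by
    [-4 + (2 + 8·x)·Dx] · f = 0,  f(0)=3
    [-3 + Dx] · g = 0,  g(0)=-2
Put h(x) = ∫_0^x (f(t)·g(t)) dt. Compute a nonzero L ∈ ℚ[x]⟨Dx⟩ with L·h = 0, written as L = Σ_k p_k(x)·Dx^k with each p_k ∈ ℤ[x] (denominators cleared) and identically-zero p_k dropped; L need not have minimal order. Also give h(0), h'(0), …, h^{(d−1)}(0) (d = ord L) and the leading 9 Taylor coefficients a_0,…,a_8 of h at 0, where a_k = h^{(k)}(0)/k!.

f: a_k = 3, 6, -6, 12, -30, 84, -252, 792, -2574, …
g: a_k = -2, -6, -9, -9, -27/4, -81/20, -81/40, -243/280, -729/2240, …
Product ⇒ symmetric product L₀, ord ≤ 1.
Integrate: L := L₀·Dx.
L = (-5 - 12·x)·Dx + (1 + 4·x)·Dx^2  (order 2).
h: a_k = 0, -6, -15, -17, -69/4, -129/20, -631/40, 1377/56, -176247/2240, …
ICs: h(0) = 0, h′(0) = -6.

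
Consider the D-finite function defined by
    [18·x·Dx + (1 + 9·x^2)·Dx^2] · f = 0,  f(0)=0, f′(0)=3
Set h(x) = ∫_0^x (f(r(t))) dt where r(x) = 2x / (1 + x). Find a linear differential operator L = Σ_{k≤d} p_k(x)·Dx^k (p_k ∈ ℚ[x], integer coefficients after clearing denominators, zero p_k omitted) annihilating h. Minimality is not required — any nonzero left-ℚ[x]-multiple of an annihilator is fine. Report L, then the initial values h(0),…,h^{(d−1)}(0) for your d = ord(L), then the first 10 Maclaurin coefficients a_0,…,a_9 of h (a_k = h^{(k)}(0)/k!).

f: a_k = 0, 3, 0, -9, 0, 243/5, 0, -2187/7, 0, 2187, …
L₀ from L_f via x↦r, Dx↦r'^{-1}Dx.
∫: right-multiply L₀ by Dx.
L = (2 + 74·x)·Dx^2 + (1 + 2·x + 37·x^2)·Dx^3  (order 3).
h: a_k = 0, 0, 3, -2, -33/2, 42, 941/5, -7062/7, -62079/28, 75670/3, …
ICs: h(0) = 0, h′(0) = 0, h′′(0) = 6.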